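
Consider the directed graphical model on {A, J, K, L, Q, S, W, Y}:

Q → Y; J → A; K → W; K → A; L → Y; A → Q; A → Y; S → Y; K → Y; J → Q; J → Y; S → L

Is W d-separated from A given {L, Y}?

We examine all 6 paths between W and A:
Path 1: W ← K → A
  K is a fork and K is not conditioned on — no node blocks this path, so it is active.
Path 2: W ← K → Y ← J → A
  K is a fork and K is not conditioned on; Y is a collider and Y is conditioned on, which opens it; J is a fork and J is not conditioned on — no node blocks this path, so it is active.
Path 3: W ← K → Y ← J → Q ← A
  K is a fork and K is not conditioned on; Y is a collider and Y is conditioned on, which opens it; J is a fork and J is not conditioned on; Q is a collider and its descendant Y is conditioned on, which opens it — no node blocks this path, so it is active.
Path 4: W ← K → Y ← A
  K is a fork and K is not conditioned on; Y is a collider and Y is conditioned on, which opens it — no node blocks this path, so it is active.
Path 5: W ← K → Y ← Q ← J → A
  K is a fork and K is not conditioned on; Y is a collider and Y is conditioned on, which opens it; Q is a chain and Q is not conditioned on; J is a fork and J is not conditioned on — no node blocks this path, so it is active.
Path 6: W ← K → Y ← Q ← A
  K is a fork and K is not conditioned on; Y is a collider and Y is conditioned on, which opens it; Q is a chain and Q is not conditioned on — no node blocks this path, so it is active.
Because an active path exists, W and A are not d-separated.

No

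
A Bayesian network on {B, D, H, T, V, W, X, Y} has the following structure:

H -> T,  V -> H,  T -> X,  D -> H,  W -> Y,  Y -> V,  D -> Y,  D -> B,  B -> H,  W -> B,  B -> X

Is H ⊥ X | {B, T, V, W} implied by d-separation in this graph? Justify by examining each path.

Enumerating the 6 paths from H to X and testing each for blocking by {B, T, V, W}:
  1. H → T → X — T:chain[blocks] ⇒ blocked
  2. H ← B → X — B:fork[blocks] ⇒ blocked
  3. H ← V ← Y ← W → B → X — V:chain[blocks]; Y:chain[open]; W:fork[blocks]; B:chain[blocks] ⇒ blocked
  4. H ← V ← Y ← D → B → X — V:chain[blocks]; Y:chain[open]; D:fork[open]; B:chain[blocks] ⇒ blocked
  5. H ← D → Y ← W → B → X — D:fork[open]; Y:collider[open]; W:fork[blocks]; B:chain[blocks] ⇒ blocked
  6. H ← D → B → X — D:fork[open]; B:chain[blocks] ⇒ blocked
All paths are blocked; H ⊥ X | {B, T, V, W} holds.

Yes — H and X are d-separated given {B, T, V, W}.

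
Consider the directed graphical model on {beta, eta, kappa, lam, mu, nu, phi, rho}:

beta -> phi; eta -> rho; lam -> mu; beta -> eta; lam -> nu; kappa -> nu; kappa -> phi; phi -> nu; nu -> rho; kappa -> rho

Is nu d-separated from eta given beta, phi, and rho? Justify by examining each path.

Enumerating the 6 paths from nu to eta and testing each for blocking by {beta, phi, rho}:
Path 1: nu ← phi ← beta → eta
  phi is a chain here and phi is conditioned on, so the path is blocked at phi.
Path 2: nu ← phi ← kappa → rho ← eta
  phi is a chain here and phi is conditioned on, so the path is blocked at phi.
Path 3: nu ← kappa → phi ← beta → eta
  beta is a fork here and beta is conditioned on, so the path is blocked at beta.
Path 4: nu ← kappa → rho ← eta
  kappa is a fork and kappa is not conditioned on; rho is a collider and rho is conditioned on, which opens it — no node blocks this path, so it is active.
Path 5: nu → rho ← kappa → phi ← beta → eta
  beta is a fork here and beta is conditioned on, so the path is blocked at beta.
Path 6: nu → rho ← eta
  rho is a collider and rho is conditioned on, which opens it — no node blocks this path, so it is active.
At least one path is unblocked, so d-separation fails.

No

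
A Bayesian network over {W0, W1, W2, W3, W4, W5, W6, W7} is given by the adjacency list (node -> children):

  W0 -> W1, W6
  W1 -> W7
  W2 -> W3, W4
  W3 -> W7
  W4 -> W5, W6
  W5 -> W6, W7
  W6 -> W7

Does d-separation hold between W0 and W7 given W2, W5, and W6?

No

6 paths connect W0 and W7; each must be blocked for d-separation to hold:
Path 1: W0 → W6 ← W4 ← W2 → W3 → W7
  W2 is a fork here and W2 is conditioned on, so the path is blocked at W2.
Path 2: W0 → W6 ← W4 → W5 → W7
  W5 is a chain here and W5 is conditioned on, so the path is blocked at W5.
Path 3: W0 → W6 → W7
  W6 is a chain here and W6 is conditioned on, so the path is blocked at W6.
Path 4: W0 → W6 ← W5 ← W4 ← W2 → W3 → W7
  W5 is a chain here and W5 is conditioned on, so the path is blocked at W5.
Path 5: W0 → W6 ← W5 → W7
  W5 is a fork here and W5 is conditioned on, so the path is blocked at W5.
Path 6: W0 → W1 → W7
  W1 is a chain and W1 is not conditioned on — no node blocks this path, so it is active.
Because an active path exists, W0 and W7 are not d-separated.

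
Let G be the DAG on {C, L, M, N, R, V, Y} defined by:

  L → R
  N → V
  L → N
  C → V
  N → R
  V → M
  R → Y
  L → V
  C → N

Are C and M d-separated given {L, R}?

There are 4 undirected paths between C and M; checking each against the conditioning set {L, R}:
  1. C → V → M — V:chain[open] ⇒ active
  2. C → N → V → M — N:chain[open]; V:chain[open] ⇒ active
  3. C → N → R ← L → V → M — N:chain[open]; R:collider[open]; L:fork[blocks]; V:chain[open] ⇒ blocked
  4. C → N ← L → V → M — N:collider[open]; L:fork[blocks]; V:chain[open] ⇒ blocked
At least one path is unblocked, so d-separation fails.

No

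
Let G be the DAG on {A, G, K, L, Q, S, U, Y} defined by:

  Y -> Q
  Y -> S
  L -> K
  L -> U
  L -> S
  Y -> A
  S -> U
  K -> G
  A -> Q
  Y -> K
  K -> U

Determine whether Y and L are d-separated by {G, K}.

Enumerating the 6 paths from Y to L and testing each for blocking by {G, K}:
  1. Y → K → U ← S ← L — K:chain[blocks]; U:collider[blocks]; S:chain[open] ⇒ blocked
  2. Y → K → U ← L — K:chain[blocks]; U:collider[blocks] ⇒ blocked
  3. Y → K ← L — K:collider[open] ⇒ active
  4. Y → S → U ← K ← L — S:chain[open]; U:collider[blocks]; K:chain[blocks] ⇒ blocked
  5. Y → S → U ← L — S:chain[open]; U:collider[blocks] ⇒ blocked
  6. Y → S ← L — S:collider[blocks] ⇒ blocked
Since the path Y → K ← L is active, Y and L are not d-separated given {G, K}.

No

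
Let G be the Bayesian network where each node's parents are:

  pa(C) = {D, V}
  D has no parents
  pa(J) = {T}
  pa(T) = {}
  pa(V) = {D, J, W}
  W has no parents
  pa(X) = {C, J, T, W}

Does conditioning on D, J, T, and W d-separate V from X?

There are 5 undirected paths between V and X; checking each against the conditioning set {D, J, T, W}:
Path 1: V ← J ← T → X
  J is a chain here and J is conditioned on, so the path is blocked at J.
Path 2: V ← J → X
  J is a fork here and J is conditioned on, so the path is blocked at J.
Path 3: V ← W → X
  W is a fork here and W is conditioned on, so the path is blocked at W.
Path 4: V → C → X
  C is a chain and C is not conditioned on — no node blocks this path, so it is active.
Path 5: V ← D → C → X
  D is a fork here and D is conditioned on, so the path is blocked at D.
Since the path V → C → X is active, V and X are not d-separated given {D, J, T, W}.

No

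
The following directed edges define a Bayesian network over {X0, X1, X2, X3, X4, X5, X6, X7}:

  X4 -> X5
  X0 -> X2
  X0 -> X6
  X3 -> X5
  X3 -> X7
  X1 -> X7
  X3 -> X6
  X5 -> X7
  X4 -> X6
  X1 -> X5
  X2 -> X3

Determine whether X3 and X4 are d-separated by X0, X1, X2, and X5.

No

Enumerating the 5 paths from X3 to X4 and testing each for blocking by {X0, X1, X2, X5}:
Path 1: X3 → X5 ← X4
  X5 is a collider and X5 is conditioned on, which opens it — no node blocks this path, so it is active.
Path 2: X3 → X6 ← X4
  X6 is a collider here and neither X6 nor any of its descendants is conditioned on, so the collider stays closed — the path is blocked at X6.
Path 3: X3 ← X2 ← X0 → X6 ← X4
  X2 is a chain here and X2 is conditioned on, so the path is blocked at X2.
Path 4: X3 → X7 ← X5 ← X4
  X7 is a collider here and neither X7 nor any of its descendants is conditioned on, so the collider stays closed — the path is blocked at X7.
Path 5: X3 → X7 ← X1 → X5 ← X4
  X7 is a collider here and neither X7 nor any of its descendants is conditioned on, so the collider stays closed — the path is blocked at X7.
Because an active path exists, X3 and X4 are not d-separated.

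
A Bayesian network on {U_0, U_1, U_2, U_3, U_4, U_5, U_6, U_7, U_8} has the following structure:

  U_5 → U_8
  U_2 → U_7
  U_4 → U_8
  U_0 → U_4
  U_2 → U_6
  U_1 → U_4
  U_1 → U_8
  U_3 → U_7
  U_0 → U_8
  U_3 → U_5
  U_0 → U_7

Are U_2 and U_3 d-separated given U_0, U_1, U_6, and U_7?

No — U_2 and U_3 are not d-separated given {U_0, U_1, U_6, U_7}.

There are 4 undirected paths between U_2 and U_3; checking each against the conditioning set {U_0, U_1, U_6, U_7}:
Path 1: U_2 → U_7 ← U_3
  U_7 is a collider and U_7 is conditioned on, which opens it — no node blocks this path, so it is active.
Path 2: U_2 → U_7 ← U_0 → U_8 ← U_5 ← U_3
  U_0 is a fork here and U_0 is conditioned on, so the path is blocked at U_0.
Path 3: U_2 → U_7 ← U_0 → U_4 → U_8 ← U_5 ← U_3
  U_0 is a fork here and U_0 is conditioned on, so the path is blocked at U_0.
Path 4: U_2 → U_7 ← U_0 → U_4 ← U_1 → U_8 ← U_5 ← U_3
  U_0 is a fork here and U_0 is conditioned on, so the path is blocked at U_0.
Because an active path exists, U_2 and U_3 are not d-separated.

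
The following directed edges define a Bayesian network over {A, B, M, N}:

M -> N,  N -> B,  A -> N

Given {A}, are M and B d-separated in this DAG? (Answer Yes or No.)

No

There is one path between M and B:
Path 1: M → N → B
  N is a chain and N is not conditioned on — no node blocks this path, so it is active.
At least one path is unblocked, so d-separation fails.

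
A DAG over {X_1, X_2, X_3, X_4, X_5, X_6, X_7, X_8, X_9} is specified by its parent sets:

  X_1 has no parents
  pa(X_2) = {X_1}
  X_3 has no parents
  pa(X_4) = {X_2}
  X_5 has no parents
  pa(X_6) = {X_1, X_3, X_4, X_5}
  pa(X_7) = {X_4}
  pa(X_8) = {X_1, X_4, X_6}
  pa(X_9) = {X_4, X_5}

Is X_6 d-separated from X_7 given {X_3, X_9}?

No

Enumerating the 6 paths from X_6 to X_7 and testing each for blocking by {X_3, X_9}:
Path 1: X_6 → X_8 ← X_1 → X_2 → X_4 → X_7
  X_8 is a collider here and neither X_8 nor any of its descendants is conditioned on, so the collider stays closed — the path is blocked at X_8.
Path 2: X_6 → X_8 ← X_4 → X_7
  X_8 is a collider here and neither X_8 nor any of its descendants is conditioned on, so the collider stays closed — the path is blocked at X_8.
Path 3: X_6 ← X_1 → X_8 ← X_4 → X_7
  X_8 is a collider here and neither X_8 nor any of its descendants is conditioned on, so the collider stays closed — the path is blocked at X_8.
Path 4: X_6 ← X_1 → X_2 → X_4 → X_7
  X_1 is a fork and X_1 is not conditioned on; X_2 is a chain and X_2 is not conditioned on; X_4 is a chain and X_4 is not conditioned on — no node blocks this path, so it is active.
Path 5: X_6 ← X_4 → X_7
  X_4 is a fork and X_4 is not conditioned on — no node blocks this path, so it is active.
Path 6: X_6 ← X_5 → X_9 ← X_4 → X_7
  X_5 is a fork and X_5 is not conditioned on; X_9 is a collider and X_9 is conditioned on, which opens it; X_4 is a fork and X_4 is not conditioned on — no node blocks this path, so it is active.
Since the path X_6 ← X_1 → X_2 → X_4 → X_7 is active, X_6 and X_7 are not d-separated given {X_3, X_9}.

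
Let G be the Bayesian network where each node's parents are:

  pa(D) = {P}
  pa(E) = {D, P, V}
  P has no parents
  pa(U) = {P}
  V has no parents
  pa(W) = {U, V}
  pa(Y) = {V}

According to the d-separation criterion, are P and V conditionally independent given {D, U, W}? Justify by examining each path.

Enumerating the 3 paths from P to V and testing each for blocking by {D, U, W}:
Path 1: P → E ← V
  E is a collider here and neither E nor any of its descendants is conditioned on, so the collider stays closed — the path is blocked at E.
Path 2: P → D → E ← V
  D is a chain here and D is conditioned on, so the path is blocked at D.
Path 3: P → U → W ← V
  U is a chain here and U is conditioned on, so the path is blocked at U.
All paths are blocked; P ⊥ V | {D, U, W} holds.

Yes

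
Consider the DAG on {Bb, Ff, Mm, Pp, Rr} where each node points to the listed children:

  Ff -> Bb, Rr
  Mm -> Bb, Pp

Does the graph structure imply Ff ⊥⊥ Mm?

Yes

The only undirected path from Ff to Mm is:
Path 1: Ff → Bb ← Mm
  Bb is a collider here and neither Bb nor any of its descendants is conditioned on, so the collider stays closed — the path is blocked at Bb.
All paths are blocked; Ff ⊥ Mm | ∅ holds.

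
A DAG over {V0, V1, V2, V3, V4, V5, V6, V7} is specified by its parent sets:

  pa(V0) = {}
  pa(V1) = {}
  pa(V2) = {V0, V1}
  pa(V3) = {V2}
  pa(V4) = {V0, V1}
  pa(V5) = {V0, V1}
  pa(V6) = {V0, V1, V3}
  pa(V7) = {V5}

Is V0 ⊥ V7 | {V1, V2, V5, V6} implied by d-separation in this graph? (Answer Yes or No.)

Yes

6 paths connect V0 and V7; each must be blocked for d-separation to hold:
Path 1: V0 → V6 ← V3 ← V2 ← V1 → V5 → V7
  V2 is a chain here and V2 is conditioned on, so the path is blocked at V2.
Path 2: V0 → V6 ← V1 → V5 → V7
  V1 is a fork here and V1 is conditioned on, so the path is blocked at V1.
Path 3: V0 → V4 ← V1 → V5 → V7
  V4 is a collider here and neither V4 nor any of its descendants is conditioned on, so the collider stays closed — the path is blocked at V4.
Path 4: V0 → V5 → V7
  V5 is a chain here and V5 is conditioned on, so the path is blocked at V5.
Path 5: V0 → V2 → V3 → V6 ← V1 → V5 → V7
  V2 is a chain here and V2 is conditioned on, so the path is blocked at V2.
Path 6: V0 → V2 ← V1 → V5 → V7
  V1 is a fork here and V1 is conditioned on, so the path is blocked at V1.
Every path is blocked, so V0 and V7 are d-separated given {V1, V2, V5, V6}.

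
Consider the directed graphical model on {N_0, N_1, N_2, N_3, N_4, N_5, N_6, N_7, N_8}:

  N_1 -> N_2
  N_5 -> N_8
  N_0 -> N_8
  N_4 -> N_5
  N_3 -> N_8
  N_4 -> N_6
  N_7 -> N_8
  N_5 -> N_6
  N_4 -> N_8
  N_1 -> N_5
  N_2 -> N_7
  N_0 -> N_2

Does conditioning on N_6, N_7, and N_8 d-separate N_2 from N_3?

No — N_2 and N_3 are not d-separated given {N_6, N_7, N_8}.

We examine all 5 paths between N_2 and N_3:
  1. N_2 ← N_1 → N_5 → N_6 ← N_4 → N_8 ← N_3 — N_1:fork[open]; N_5:chain[open]; N_6:collider[open]; N_4:fork[open]; N_8:collider[open] ⇒ active
  2. N_2 ← N_1 → N_5 ← N_4 → N_8 ← N_3 — N_1:fork[open]; N_5:collider[open]; N_4:fork[open]; N_8:collider[open] ⇒ active
  3. N_2 ← N_1 → N_5 → N_8 ← N_3 — N_1:fork[open]; N_5:chain[open]; N_8:collider[open] ⇒ active
  4. N_2 ← N_0 → N_8 ← N_3 — N_0:fork[open]; N_8:collider[open] ⇒ active
  5. N_2 → N_7 → N_8 ← N_3 — N_7:chain[blocks]; N_8:collider[open] ⇒ blocked
Since the path N_2 ← N_1 → N_5 → N_6 ← N_4 → N_8 ← N_3 is active, N_2 and N_3 are not d-separated given {N_6, N_7, N_8}.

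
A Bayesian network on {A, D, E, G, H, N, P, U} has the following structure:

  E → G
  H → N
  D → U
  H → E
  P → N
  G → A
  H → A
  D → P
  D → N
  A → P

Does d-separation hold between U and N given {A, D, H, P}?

4 paths connect U and N; each must be blocked for d-separation to hold:
  1. U ← D → N — D:fork[blocks] ⇒ blocked
  2. U ← D → P → N — D:fork[blocks]; P:chain[blocks] ⇒ blocked
  3. U ← D → P ← A ← H → N — D:fork[blocks]; P:collider[open]; A:chain[blocks]; H:fork[blocks] ⇒ blocked
  4. U ← D → P ← A ← G ← E ← H → N — D:fork[blocks]; P:collider[open]; A:chain[blocks]; G:chain[open]; E:chain[open]; H:fork[blocks] ⇒ blocked
All paths are blocked; U ⊥ N | {A, D, H, P} holds.

Yes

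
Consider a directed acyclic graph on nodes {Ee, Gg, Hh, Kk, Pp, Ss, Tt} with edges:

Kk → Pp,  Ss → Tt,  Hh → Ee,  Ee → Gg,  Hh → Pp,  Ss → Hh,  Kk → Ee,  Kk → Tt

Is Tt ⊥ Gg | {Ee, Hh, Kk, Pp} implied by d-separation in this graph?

There are 4 undirected paths between Tt and Gg; checking each against the conditioning set {Ee, Hh, Kk, Pp}:
Path 1: Tt ← Kk → Pp ← Hh → Ee → Gg
  Kk is a fork here and Kk is conditioned on, so the path is blocked at Kk.
Path 2: Tt ← Kk → Ee → Gg
  Kk is a fork here and Kk is conditioned on, so the path is blocked at Kk.
Path 3: Tt ← Ss → Hh → Pp ← Kk → Ee → Gg
  Hh is a chain here and Hh is conditioned on, so the path is blocked at Hh.
Path 4: Tt ← Ss → Hh → Ee → Gg
  Hh is a chain here and Hh is conditioned on, so the path is blocked at Hh.
Every path is blocked, so Tt and Gg are d-separated given {Ee, Hh, Kk, Pp}.

Yes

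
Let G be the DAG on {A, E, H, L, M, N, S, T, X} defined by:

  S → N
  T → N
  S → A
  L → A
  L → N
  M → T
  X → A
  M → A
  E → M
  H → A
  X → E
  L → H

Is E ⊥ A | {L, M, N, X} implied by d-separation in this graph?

Yes

We examine all 5 paths between E and A:
Path 1: E → M → A
  M is a chain here and M is conditioned on, so the path is blocked at M.
Path 2: E → M → T → N ← L → A
  M is a chain here and M is conditioned on, so the path is blocked at M.
Path 3: E → M → T → N ← L → H → A
  M is a chain here and M is conditioned on, so the path is blocked at M.
Path 4: E → M → T → N ← S → A
  M is a chain here and M is conditioned on, so the path is blocked at M.
Path 5: E ← X → A
  X is a fork here and X is conditioned on, so the path is blocked at X.
Since every path is blocked, d-separation holds.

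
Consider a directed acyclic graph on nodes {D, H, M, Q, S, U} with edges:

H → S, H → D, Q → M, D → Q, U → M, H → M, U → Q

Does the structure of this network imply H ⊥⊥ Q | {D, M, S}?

3 paths connect H and Q; each must be blocked for d-separation to hold:
Path 1: H → D → Q
  D is a chain here and D is conditioned on, so the path is blocked at D.
Path 2: H → M ← Q
  M is a collider and M is conditioned on, which opens it — no node blocks this path, so it is active.
Path 3: H → M ← U → Q
  M is a collider and M is conditioned on, which opens it; U is a fork and U is not conditioned on — no node blocks this path, so it is active.
Because an active path exists, H and Q are not d-separated.

No — H and Q are not d-separated given {D, M, S}.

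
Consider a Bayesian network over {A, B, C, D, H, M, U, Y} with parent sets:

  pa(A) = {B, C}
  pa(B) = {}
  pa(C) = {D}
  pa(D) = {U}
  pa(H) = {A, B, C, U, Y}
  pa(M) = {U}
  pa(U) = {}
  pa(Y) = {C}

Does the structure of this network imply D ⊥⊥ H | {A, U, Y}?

There are 5 undirected paths between D and H; checking each against the conditioning set {A, U, Y}:
  1. D ← U → H — U:fork[blocks] ⇒ blocked
  2. D → C → Y → H — C:chain[open]; Y:chain[blocks] ⇒ blocked
  3. D → C → H — C:chain[open] ⇒ active
  4. D → C → A ← B → H — C:chain[open]; A:collider[open]; B:fork[open] ⇒ active
  5. D → C → A → H — C:chain[open]; A:chain[blocks] ⇒ blocked
At least one path is unblocked, so d-separation fails.

No — D and H are not d-separated given {A, U, Y}.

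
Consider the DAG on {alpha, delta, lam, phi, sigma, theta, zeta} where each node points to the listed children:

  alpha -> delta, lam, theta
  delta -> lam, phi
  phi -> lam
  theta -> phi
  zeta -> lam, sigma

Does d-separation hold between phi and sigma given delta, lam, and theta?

Enumerating the 5 paths from phi to sigma and testing each for blocking by {delta, lam, theta}:
Path 1: phi ← theta ← alpha → lam ← zeta → sigma
  theta is a chain here and theta is conditioned on, so the path is blocked at theta.
Path 2: phi ← theta ← alpha → delta → lam ← zeta → sigma
  theta is a chain here and theta is conditioned on, so the path is blocked at theta.
Path 3: phi → lam ← zeta → sigma
  lam is a collider and lam is conditioned on, which opens it; zeta is a fork and zeta is not conditioned on — no node blocks this path, so it is active.
Path 4: phi ← delta ← alpha → lam ← zeta → sigma
  delta is a chain here and delta is conditioned on, so the path is blocked at delta.
Path 5: phi ← delta → lam ← zeta → sigma
  delta is a fork here and delta is conditioned on, so the path is blocked at delta.
At least one path is unblocked, so d-separation fails.

No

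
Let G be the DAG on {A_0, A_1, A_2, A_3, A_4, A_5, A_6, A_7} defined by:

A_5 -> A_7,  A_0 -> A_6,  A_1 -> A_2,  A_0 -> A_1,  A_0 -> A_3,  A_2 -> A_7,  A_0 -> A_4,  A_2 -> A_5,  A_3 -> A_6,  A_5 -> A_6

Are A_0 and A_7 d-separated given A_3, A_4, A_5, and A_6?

No

Enumerating the 6 paths from A_0 to A_7 and testing each for blocking by {A_3, A_4, A_5, A_6}:
Path 1: A_0 → A_1 → A_2 → A_7
  A_1 is a chain and A_1 is not conditioned on; A_2 is a chain and A_2 is not conditioned on — no node blocks this path, so it is active.
Path 2: A_0 → A_1 → A_2 → A_5 → A_7
  A_5 is a chain here and A_5 is conditioned on, so the path is blocked at A_5.
Path 3: A_0 → A_6 ← A_5 → A_7
  A_5 is a fork here and A_5 is conditioned on, so the path is blocked at A_5.
Path 4: A_0 → A_6 ← A_5 ← A_2 → A_7
  A_5 is a chain here and A_5 is conditioned on, so the path is blocked at A_5.
Path 5: A_0 → A_3 → A_6 ← A_5 → A_7
  A_3 is a chain here and A_3 is conditioned on, so the path is blocked at A_3.
Path 6: A_0 → A_3 → A_6 ← A_5 ← A_2 → A_7
  A_3 is a chain here and A_3 is conditioned on, so the path is blocked at A_3.
Because an active path exists, A_0 and A_7 are not d-separated.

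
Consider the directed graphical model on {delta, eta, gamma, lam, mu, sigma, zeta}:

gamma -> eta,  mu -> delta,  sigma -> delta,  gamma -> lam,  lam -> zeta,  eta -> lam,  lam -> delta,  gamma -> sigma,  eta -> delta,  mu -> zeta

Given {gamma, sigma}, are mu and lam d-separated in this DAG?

We examine all 6 paths between mu and lam:
Path 1: mu → zeta ← lam
  zeta is a collider here and neither zeta nor any of its descendants is conditioned on, so the collider stays closed — the path is blocked at zeta.
Path 2: mu → delta ← lam
  delta is a collider here and neither delta nor any of its descendants is conditioned on, so the collider stays closed — the path is blocked at delta.
Path 3: mu → delta ← sigma ← gamma → lam
  delta is a collider here and neither delta nor any of its descendants is conditioned on, so the collider stays closed — the path is blocked at delta.
Path 4: mu → delta ← sigma ← gamma → eta → lam
  delta is a collider here and neither delta nor any of its descendants is conditioned on, so the collider stays closed — the path is blocked at delta.
Path 5: mu → delta ← eta ← gamma → lam
  delta is a collider here and neither delta nor any of its descendants is conditioned on, so the collider stays closed — the path is blocked at delta.
Path 6: mu → delta ← eta → lam
  delta is a collider here and neither delta nor any of its descendants is conditioned on, so the collider stays closed — the path is blocked at delta.
Every path is blocked, so mu and lam are d-separated given {gamma, sigma}.

Yes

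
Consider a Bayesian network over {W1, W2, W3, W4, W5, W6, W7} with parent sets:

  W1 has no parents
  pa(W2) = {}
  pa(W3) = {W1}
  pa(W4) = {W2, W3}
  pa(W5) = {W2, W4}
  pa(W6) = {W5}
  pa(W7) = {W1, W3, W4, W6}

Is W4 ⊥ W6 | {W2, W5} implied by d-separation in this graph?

5 paths connect W4 and W6; each must be blocked for d-separation to hold:
Path 1: W4 ← W2 → W5 → W6
  W2 is a fork here and W2 is conditioned on, so the path is blocked at W2.
Path 2: W4 → W5 → W6
  W5 is a chain here and W5 is conditioned on, so the path is blocked at W5.
Path 3: W4 → W7 ← W6
  W7 is a collider here and neither W7 nor any of its descendants is conditioned on, so the collider stays closed — the path is blocked at W7.
Path 4: W4 ← W3 → W7 ← W6
  W7 is a collider here and neither W7 nor any of its descendants is conditioned on, so the collider stays closed — the path is blocked at W7.
Path 5: W4 ← W3 ← W1 → W7 ← W6
  W7 is a collider here and neither W7 nor any of its descendants is conditioned on, so the collider stays closed — the path is blocked at W7.
Since every path is blocked, d-separation holds.

Yes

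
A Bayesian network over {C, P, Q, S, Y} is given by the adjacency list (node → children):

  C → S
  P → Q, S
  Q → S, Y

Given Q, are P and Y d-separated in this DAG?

Yes

2 paths connect P and Y; each must be blocked for d-separation to hold:
  1. P → Q → Y — Q:chain[blocks] ⇒ blocked
  2. P → S ← Q → Y — S:collider[blocks]; Q:fork[blocks] ⇒ blocked
Since every path is blocked, d-separation holds.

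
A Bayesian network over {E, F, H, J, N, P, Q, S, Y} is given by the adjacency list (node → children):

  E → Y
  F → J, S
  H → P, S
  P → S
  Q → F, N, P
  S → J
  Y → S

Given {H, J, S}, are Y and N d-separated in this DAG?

There are 4 undirected paths between Y and N; checking each against the conditioning set {H, J, S}:
Path 1: Y → S ← F ← Q → N
  S is a collider and S is conditioned on, which opens it; F is a chain and F is not conditioned on; Q is a fork and Q is not conditioned on — no node blocks this path, so it is active.
Path 2: Y → S → J ← F ← Q → N
  S is a chain here and S is conditioned on, so the path is blocked at S.
Path 3: Y → S ← P ← Q → N
  S is a collider and S is conditioned on, which opens it; P is a chain and P is not conditioned on; Q is a fork and Q is not conditioned on — no node blocks this path, so it is active.
Path 4: Y → S ← H → P ← Q → N
  H is a fork here and H is conditioned on, so the path is blocked at H.
Because an active path exists, Y and N are not d-separated.

No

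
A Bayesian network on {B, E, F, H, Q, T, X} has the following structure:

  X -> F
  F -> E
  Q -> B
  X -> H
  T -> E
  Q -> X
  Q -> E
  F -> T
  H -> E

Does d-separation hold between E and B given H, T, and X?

No — E and B are not d-separated given {H, T, X}.

There are 4 undirected paths between E and B; checking each against the conditioning set {H, T, X}:
  1. E ← H ← X ← Q → B — H:chain[blocks]; X:chain[blocks]; Q:fork[open] ⇒ blocked
  2. E ← Q → B — Q:fork[open] ⇒ active
  3. E ← F ← X ← Q → B — F:chain[open]; X:chain[blocks]; Q:fork[open] ⇒ blocked
  4. E ← T ← F ← X ← Q → B — T:chain[blocks]; F:chain[open]; X:chain[blocks]; Q:fork[open] ⇒ blocked
Since the path E ← Q → B is active, E and B are not d-separated given {H, T, X}.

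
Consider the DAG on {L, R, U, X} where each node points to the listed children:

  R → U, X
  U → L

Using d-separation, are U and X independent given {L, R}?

There is one path between U and X:
Path 1: U ← R → X
  R is a fork here and R is conditioned on, so the path is blocked at R.
Every path is blocked, so U and X are d-separated given {L, R}.

Yes — U and X are d-separated given {L, R}.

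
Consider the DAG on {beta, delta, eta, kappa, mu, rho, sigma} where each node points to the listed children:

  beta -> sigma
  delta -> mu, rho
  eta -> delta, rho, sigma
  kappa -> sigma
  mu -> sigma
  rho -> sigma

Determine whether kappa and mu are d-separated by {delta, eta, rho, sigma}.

No

We examine all 5 paths between kappa and mu:
Path 1: kappa → sigma ← eta → delta → mu
  eta is a fork here and eta is conditioned on, so the path is blocked at eta.
Path 2: kappa → sigma ← eta → rho ← delta → mu
  eta is a fork here and eta is conditioned on, so the path is blocked at eta.
Path 3: kappa → sigma ← mu
  sigma is a collider and sigma is conditioned on, which opens it — no node blocks this path, so it is active.
Path 4: kappa → sigma ← rho ← delta → mu
  rho is a chain here and rho is conditioned on, so the path is blocked at rho.
Path 5: kappa → sigma ← rho ← eta → delta → mu
  rho is a chain here and rho is conditioned on, so the path is blocked at rho.
Since the path kappa → sigma ← mu is active, kappa and mu are not d-separated given {delta, eta, rho, sigma}.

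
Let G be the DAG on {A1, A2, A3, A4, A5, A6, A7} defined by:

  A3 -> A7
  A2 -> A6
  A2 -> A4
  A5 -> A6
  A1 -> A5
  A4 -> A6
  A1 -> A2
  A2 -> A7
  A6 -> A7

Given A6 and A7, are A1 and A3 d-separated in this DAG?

There are 6 undirected paths between A1 and A3; checking each against the conditioning set {A6, A7}:
Path 1: A1 → A2 → A4 → A6 → A7 ← A3
  A6 is a chain here and A6 is conditioned on, so the path is blocked at A6.
Path 2: A1 → A2 → A7 ← A3
  A2 is a chain and A2 is not conditioned on; A7 is a collider and A7 is conditioned on, which opens it — no node blocks this path, so it is active.
Path 3: A1 → A2 → A6 → A7 ← A3
  A6 is a chain here and A6 is conditioned on, so the path is blocked at A6.
Path 4: A1 → A5 → A6 ← A4 ← A2 → A7 ← A3
  A5 is a chain and A5 is not conditioned on; A6 is a collider and A6 is conditioned on, which opens it; A4 is a chain and A4 is not conditioned on; A2 is a fork and A2 is not conditioned on; A7 is a collider and A7 is conditioned on, which opens it — no node blocks this path, so it is active.
Path 5: A1 → A5 → A6 → A7 ← A3
  A6 is a chain here and A6 is conditioned on, so the path is blocked at A6.
Path 6: A1 → A5 → A6 ← A2 → A7 ← A3
  A5 is a chain and A5 is not conditioned on; A6 is a collider and A6 is conditioned on, which opens it; A2 is a fork and A2 is not conditioned on; A7 is a collider and A7 is conditioned on, which opens it — no node blocks this path, so it is active.
Since the path A1 → A2 → A7 ← A3 is active, A1 and A3 are not d-separated given {A6, A7}.

No — A1 and A3 are not d-separated given {A6, A7}.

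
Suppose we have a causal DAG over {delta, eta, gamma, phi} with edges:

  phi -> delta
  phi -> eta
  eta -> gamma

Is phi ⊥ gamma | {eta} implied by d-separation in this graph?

The only undirected path from phi to gamma is:
  1. phi → eta → gamma — eta:chain[blocks] ⇒ blocked
All paths are blocked; phi ⊥ gamma | {eta} holds.

Yes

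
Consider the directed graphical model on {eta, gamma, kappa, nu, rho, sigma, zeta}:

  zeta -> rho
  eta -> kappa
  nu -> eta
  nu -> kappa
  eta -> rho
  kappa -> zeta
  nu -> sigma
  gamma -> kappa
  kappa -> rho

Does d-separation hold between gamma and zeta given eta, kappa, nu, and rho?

Yes

Enumerating the 4 paths from gamma to zeta and testing each for blocking by {eta, kappa, nu, rho}:
Path 1: gamma → kappa ← nu → eta → rho ← zeta
  nu is a fork here and nu is conditioned on, so the path is blocked at nu.
Path 2: gamma → kappa → rho ← zeta
  kappa is a chain here and kappa is conditioned on, so the path is blocked at kappa.
Path 3: gamma → kappa → zeta
  kappa is a chain here and kappa is conditioned on, so the path is blocked at kappa.
Path 4: gamma → kappa ← eta → rho ← zeta
  eta is a fork here and eta is conditioned on, so the path is blocked at eta.
Since every path is blocked, d-separation holds.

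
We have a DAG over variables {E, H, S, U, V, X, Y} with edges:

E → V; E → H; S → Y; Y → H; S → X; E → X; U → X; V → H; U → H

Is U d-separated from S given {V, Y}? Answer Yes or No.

We examine all 6 paths between U and S:
  1. U → X ← E → V → H ← Y ← S — X:collider[blocks]; E:fork[open]; V:chain[blocks]; H:collider[blocks]; Y:chain[blocks] ⇒ blocked
  2. U → X ← E → H ← Y ← S — X:collider[blocks]; E:fork[open]; H:collider[blocks]; Y:chain[blocks] ⇒ blocked
  3. U → X ← S — X:collider[blocks] ⇒ blocked
  4. U → H ← V ← E → X ← S — H:collider[blocks]; V:chain[blocks]; E:fork[open]; X:collider[blocks] ⇒ blocked
  5. U → H ← Y ← S — H:collider[blocks]; Y:chain[blocks] ⇒ blocked
  6. U → H ← E → X ← S — H:collider[blocks]; E:fork[open]; X:collider[blocks] ⇒ blocked
Every path is blocked, so U and S are d-separated given {V, Y}.

Yes — U and S are d-separated given {V, Y}.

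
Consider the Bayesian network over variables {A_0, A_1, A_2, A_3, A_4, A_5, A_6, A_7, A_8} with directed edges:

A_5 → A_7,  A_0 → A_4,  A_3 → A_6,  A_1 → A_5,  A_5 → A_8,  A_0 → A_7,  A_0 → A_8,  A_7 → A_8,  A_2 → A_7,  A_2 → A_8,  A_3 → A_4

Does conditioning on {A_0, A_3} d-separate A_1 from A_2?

Yes

There are 6 undirected paths between A_1 and A_2; checking each against the conditioning set {A_0, A_3}:
Path 1: A_1 → A_5 → A_8 ← A_2
  A_8 is a collider here and neither A_8 nor any of its descendants is conditioned on, so the collider stays closed — the path is blocked at A_8.
Path 2: A_1 → A_5 → A_8 ← A_0 → A_7 ← A_2
  A_8 is a collider here and neither A_8 nor any of its descendants is conditioned on, so the collider stays closed — the path is blocked at A_8.
Path 3: A_1 → A_5 → A_8 ← A_7 ← A_2
  A_8 is a collider here and neither A_8 nor any of its descendants is conditioned on, so the collider stays closed — the path is blocked at A_8.
Path 4: A_1 → A_5 → A_7 ← A_2
  A_7 is a collider here and neither A_7 nor any of its descendants is conditioned on, so the collider stays closed — the path is blocked at A_7.
Path 5: A_1 → A_5 → A_7 → A_8 ← A_2
  A_8 is a collider here and neither A_8 nor any of its descendants is conditioned on, so the collider stays closed — the path is blocked at A_8.
Path 6: A_1 → A_5 → A_7 ← A_0 → A_8 ← A_2
  A_7 is a collider here and neither A_7 nor any of its descendants is conditioned on, so the collider stays closed — the path is blocked at A_7.
Every path is blocked, so A_1 and A_2 are d-separated given {A_0, A_3}.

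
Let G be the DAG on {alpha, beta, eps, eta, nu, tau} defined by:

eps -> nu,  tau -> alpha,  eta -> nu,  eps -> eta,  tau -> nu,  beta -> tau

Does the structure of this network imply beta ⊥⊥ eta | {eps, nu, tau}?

There are 2 undirected paths between beta and eta; checking each against the conditioning set {eps, nu, tau}:
  1. beta → tau → nu ← eta — tau:chain[blocks]; nu:collider[open] ⇒ blocked
  2. beta → tau → nu ← eps → eta — tau:chain[blocks]; nu:collider[open]; eps:fork[blocks] ⇒ blocked
Since every path is blocked, d-separation holds.

Yes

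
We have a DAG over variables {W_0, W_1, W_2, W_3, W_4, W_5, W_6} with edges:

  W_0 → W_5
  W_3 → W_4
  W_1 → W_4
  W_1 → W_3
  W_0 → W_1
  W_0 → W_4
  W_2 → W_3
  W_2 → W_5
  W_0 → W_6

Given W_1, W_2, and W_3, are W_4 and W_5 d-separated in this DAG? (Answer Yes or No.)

No — W_4 and W_5 are not d-separated given {W_1, W_2, W_3}.

Enumerating the 6 paths from W_4 to W_5 and testing each for blocking by {W_1, W_2, W_3}:
  1. W_4 ← W_0 → W_1 → W_3 ← W_2 → W_5 — W_0:fork[open]; W_1:chain[blocks]; W_3:collider[open]; W_2:fork[blocks] ⇒ blocked
  2. W_4 ← W_0 → W_5 — W_0:fork[open] ⇒ active
  3. W_4 ← W_1 ← W_0 → W_5 — W_1:chain[blocks]; W_0:fork[open] ⇒ blocked
  4. W_4 ← W_1 → W_3 ← W_2 → W_5 — W_1:fork[blocks]; W_3:collider[open]; W_2:fork[blocks] ⇒ blocked
  5. W_4 ← W_3 ← W_1 ← W_0 → W_5 — W_3:chain[blocks]; W_1:chain[blocks]; W_0:fork[open] ⇒ blocked
  6. W_4 ← W_3 ← W_2 → W_5 — W_3:chain[blocks]; W_2:fork[blocks] ⇒ blocked
Because an active path exists, W_4 and W_5 are not d-separated.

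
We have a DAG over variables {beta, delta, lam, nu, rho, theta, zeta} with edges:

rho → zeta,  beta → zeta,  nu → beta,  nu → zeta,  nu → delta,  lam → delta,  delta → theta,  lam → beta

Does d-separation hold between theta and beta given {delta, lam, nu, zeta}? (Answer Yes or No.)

Yes

Enumerating the 3 paths from theta to beta and testing each for blocking by {delta, lam, nu, zeta}:
  1. theta ← delta ← nu → zeta ← beta — delta:chain[blocks]; nu:fork[blocks]; zeta:collider[open] ⇒ blocked
  2. theta ← delta ← nu → beta — delta:chain[blocks]; nu:fork[blocks] ⇒ blocked
  3. theta ← delta ← lam → beta — delta:chain[blocks]; lam:fork[blocks] ⇒ blocked
Every path is blocked, so theta and beta are d-separated given {delta, lam, nu, zeta}.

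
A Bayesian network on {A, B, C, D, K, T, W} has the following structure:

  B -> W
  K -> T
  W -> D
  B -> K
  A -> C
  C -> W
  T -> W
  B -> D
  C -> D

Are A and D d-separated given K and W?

No

Enumerating the 4 paths from A to D and testing each for blocking by {K, W}:
  1. A → C → W ← B → D — C:chain[open]; W:collider[open]; B:fork[open] ⇒ active
  2. A → C → W → D — C:chain[open]; W:chain[blocks] ⇒ blocked
  3. A → C → W ← T ← K ← B → D — C:chain[open]; W:collider[open]; T:chain[open]; K:chain[blocks]; B:fork[open] ⇒ blocked
  4. A → C → D — C:chain[open] ⇒ active
Because an active path exists, A and D are not d-separated.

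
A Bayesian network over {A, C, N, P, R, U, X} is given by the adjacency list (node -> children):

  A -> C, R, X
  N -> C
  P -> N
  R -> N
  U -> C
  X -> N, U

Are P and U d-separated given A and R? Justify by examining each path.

6 paths connect P and U; each must be blocked for d-separation to hold:
Path 1: P → N ← R ← A → C ← U
  N is a collider here and neither N nor any of its descendants is conditioned on, so the collider stays closed — the path is blocked at N.
Path 2: P → N ← R ← A → X → U
  N is a collider here and neither N nor any of its descendants is conditioned on, so the collider stays closed — the path is blocked at N.
Path 3: P → N → C ← U
  C is a collider here and neither C nor any of its descendants is conditioned on, so the collider stays closed — the path is blocked at C.
Path 4: P → N → C ← A → X → U
  C is a collider here and neither C nor any of its descendants is conditioned on, so the collider stays closed — the path is blocked at C.
Path 5: P → N ← X → U
  N is a collider here and neither N nor any of its descendants is conditioned on, so the collider stays closed — the path is blocked at N.
Path 6: P → N ← X ← A → C ← U
  N is a collider here and neither N nor any of its descendants is conditioned on, so the collider stays closed — the path is blocked at N.
Every path is blocked, so P and U are d-separated given {A, R}.

Yes — P and U are d-separated given {A, R}.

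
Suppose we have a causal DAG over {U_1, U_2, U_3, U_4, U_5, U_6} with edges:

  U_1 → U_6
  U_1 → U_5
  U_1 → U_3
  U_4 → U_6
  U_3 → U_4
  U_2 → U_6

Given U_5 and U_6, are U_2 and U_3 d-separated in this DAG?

No

2 paths connect U_2 and U_3; each must be blocked for d-separation to hold:
Path 1: U_2 → U_6 ← U_4 ← U_3
  U_6 is a collider and U_6 is conditioned on, which opens it; U_4 is a chain and U_4 is not conditioned on — no node blocks this path, so it is active.
Path 2: U_2 → U_6 ← U_1 → U_3
  U_6 is a collider and U_6 is conditioned on, which opens it; U_1 is a fork and U_1 is not conditioned on — no node blocks this path, so it is active.
Since the path U_2 → U_6 ← U_4 ← U_3 is active, U_2 and U_3 are not d-separated given {U_5, U_6}.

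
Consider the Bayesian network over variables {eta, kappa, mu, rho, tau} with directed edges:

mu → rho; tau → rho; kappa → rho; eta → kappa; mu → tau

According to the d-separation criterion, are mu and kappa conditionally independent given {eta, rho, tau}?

Enumerating the 2 paths from mu to kappa and testing each for blocking by {eta, rho, tau}:
  1. mu → rho ← kappa — rho:collider[open] ⇒ active
  2. mu → tau → rho ← kappa — tau:chain[blocks]; rho:collider[open] ⇒ blocked
Since the path mu → rho ← kappa is active, mu and kappa are not d-separated given {eta, rho, tau}.

No — mu and kappa are not d-separated given {eta, rho, tau}.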